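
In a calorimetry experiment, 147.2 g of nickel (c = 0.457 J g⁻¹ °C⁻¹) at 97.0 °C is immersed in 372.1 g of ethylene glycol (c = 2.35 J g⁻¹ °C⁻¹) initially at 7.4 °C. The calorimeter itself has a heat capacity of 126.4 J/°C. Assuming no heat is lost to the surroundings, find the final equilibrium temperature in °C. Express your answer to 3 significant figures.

T_f = 13.0 °C

Heat lost by nickel = heat gained by ethylene glycol + calorimeter.
(147.2)(0.457)(97.0 − T) = [(372.1)(2.35) + 126.4](T − 7.4)
67.2704 (97.0 − T) = 1000.835 (T − 7.4)
6525.2 − 67.2704 T = 1000.835 T − 7406.2
13931.4 = 1068.1054 T
T = 13.04 °C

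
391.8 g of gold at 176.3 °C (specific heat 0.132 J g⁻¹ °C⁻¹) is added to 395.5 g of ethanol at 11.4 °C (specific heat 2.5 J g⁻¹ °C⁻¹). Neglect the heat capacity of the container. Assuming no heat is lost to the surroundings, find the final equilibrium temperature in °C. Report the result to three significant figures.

Heat lost by gold = heat gained by ethanol.
(391.8)(0.132)(176.3 − T) = (395.5)(2.5)(T − 11.4)
51.7176 (176.3 − T) = 988.75 (T − 11.4)
9117.8 − 51.7176 T = 988.75 T − 11272
20389.8 = 1040.4676 T
T = 19.60 °C

T_f = 19.6 °C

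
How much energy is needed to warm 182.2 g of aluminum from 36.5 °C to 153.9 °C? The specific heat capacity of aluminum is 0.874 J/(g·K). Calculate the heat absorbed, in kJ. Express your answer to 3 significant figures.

q = 18.7 kJ

q = m c ΔT = 182.2 × 0.874 × (153.9 − 36.5)
q = 182.2 × 0.874 × 117.4 = 18700 J = 18.7 kJ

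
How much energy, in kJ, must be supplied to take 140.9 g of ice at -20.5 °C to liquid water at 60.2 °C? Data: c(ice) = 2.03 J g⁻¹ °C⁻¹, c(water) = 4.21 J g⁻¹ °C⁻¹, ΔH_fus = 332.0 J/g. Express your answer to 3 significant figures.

q = 88.4 kJ

q1 (heat ice -20.5→0.0 °C): 140.9 × 2.03 × 20.5 = 5864 J
q2 (melt at 0 °C): 140.9 × 332.0 = 46779 J
q3 (heat water 0.0→60.2 °C): 140.9 × 4.21 × 60.2 = 35710 J
Total: 5864 + 46779 + 35710 = 88353 J = 88.4 kJ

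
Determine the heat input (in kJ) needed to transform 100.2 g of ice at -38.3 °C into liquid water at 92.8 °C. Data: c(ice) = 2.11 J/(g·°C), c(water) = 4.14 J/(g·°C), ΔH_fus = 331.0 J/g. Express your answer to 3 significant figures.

q = 79.8 kJ

q1 (heat ice -38.3→0.0 °C): 100.2 × 2.11 × 38.3 = 8097 J
q2 (melt at 0 °C): 100.2 × 331.0 = 33166 J
q3 (heat water 0.0→92.8 °C): 100.2 × 4.14 × 92.8 = 38496 J
Total: 8097 + 33166 + 38496 = 79759 J = 79.8 kJ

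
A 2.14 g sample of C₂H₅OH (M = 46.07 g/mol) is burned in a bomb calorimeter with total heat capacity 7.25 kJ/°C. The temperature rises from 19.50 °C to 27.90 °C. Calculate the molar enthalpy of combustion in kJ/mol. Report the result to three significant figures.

ΔT = 27.90 − 19.50 = 8.40 °C
q_cal = C_cal × ΔT = 7.25 × 8.40 = 60.9 kJ
n = 2.14 / 46.07 = 0.04645 mol
q_rxn = −q_cal = -60.9 kJ
ΔH = -60.9 / 0.04645 = -1311 kJ/mol

ΔH = -1310 kJ/mol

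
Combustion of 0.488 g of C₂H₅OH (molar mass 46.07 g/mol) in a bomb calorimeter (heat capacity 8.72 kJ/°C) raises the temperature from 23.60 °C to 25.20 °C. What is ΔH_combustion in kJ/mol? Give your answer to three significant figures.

ΔH = -1320 kJ/mol

ΔT = 25.20 − 23.60 = 1.60 °C
q_cal = C_cal × ΔT = 8.72 × 1.60 = 13.952 kJ
n = 0.488 / 46.07 = 0.01059 mol
q_rxn = −q_cal = -13.952 kJ
ΔH = -13.952 / 0.01059 = -1317 kJ/mol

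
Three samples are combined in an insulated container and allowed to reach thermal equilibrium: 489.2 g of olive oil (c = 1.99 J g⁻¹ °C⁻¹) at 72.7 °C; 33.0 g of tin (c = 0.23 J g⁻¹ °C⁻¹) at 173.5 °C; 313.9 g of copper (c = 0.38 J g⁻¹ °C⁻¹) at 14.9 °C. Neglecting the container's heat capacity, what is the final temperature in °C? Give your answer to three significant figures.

Σ mᵢcᵢ(T − Tᵢ) = 0  ⇒  T = Σ mᵢcᵢTᵢ / Σ mᵢcᵢ
Σ mᵢcᵢ = 489.2×1.99 + 33.0×0.23 + 313.9×0.38 = 1100.380
Σ mᵢcᵢTᵢ = 973.508×72.7 + 7.59×173.5 + 119.282×14.9 = 73868
T = 73868 / 1100.380 = 67.13 °C

T_f = 67.1 °C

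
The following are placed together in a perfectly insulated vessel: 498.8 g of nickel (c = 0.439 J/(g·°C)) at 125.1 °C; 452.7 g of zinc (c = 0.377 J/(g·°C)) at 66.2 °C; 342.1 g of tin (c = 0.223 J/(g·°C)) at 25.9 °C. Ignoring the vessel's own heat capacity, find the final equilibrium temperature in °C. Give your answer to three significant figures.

Σ mᵢcᵢ(T − Tᵢ) = 0  ⇒  T = Σ mᵢcᵢTᵢ / Σ mᵢcᵢ
Σ mᵢcᵢ = 498.8×0.439 + 452.7×0.377 + 342.1×0.223 = 465.9294
Σ mᵢcᵢTᵢ = 218.9732×125.1 + 170.6679×66.2 + 76.2883×25.9 = 40668
T = 40668 / 465.9294 = 87.28 °C

T_f = 87.3 °C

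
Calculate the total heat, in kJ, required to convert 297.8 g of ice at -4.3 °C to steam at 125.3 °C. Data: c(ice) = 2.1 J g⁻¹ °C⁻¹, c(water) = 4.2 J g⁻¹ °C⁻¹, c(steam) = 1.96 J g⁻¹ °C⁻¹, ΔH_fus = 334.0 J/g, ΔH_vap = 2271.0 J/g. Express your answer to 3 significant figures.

q = 918 kJ

q1 (heat ice -4.3→0.0 °C): 297.8 × 2.1 × 4.3 = 2689 J
q2 (melt at 0 °C): 297.8 × 334.0 = 99465 J
q3 (heat water 0.0→100.0 °C): 297.8 × 4.2 × 100.0 = 125076 J
q4 (vaporize at 100 °C): 297.8 × 2271.0 = 676304 J
q5 (heat steam 100.0→125.3 °C): 297.8 × 1.96 × 25.3 = 14767 J
Total: 2689 + 99465 + 125076 + 676304 + 14767 = 918301 J = 918 kJ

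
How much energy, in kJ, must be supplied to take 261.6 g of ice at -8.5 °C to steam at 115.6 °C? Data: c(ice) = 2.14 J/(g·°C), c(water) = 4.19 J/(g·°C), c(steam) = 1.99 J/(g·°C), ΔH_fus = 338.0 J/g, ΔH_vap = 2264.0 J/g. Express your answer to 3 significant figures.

q1 (heat ice -8.5→0.0 °C): 261.6 × 2.14 × 8.5 = 4759 J
q2 (melt at 0 °C): 261.6 × 338.0 = 88421 J
q3 (heat water 0.0→100.0 °C): 261.6 × 4.19 × 100.0 = 109610 J
q4 (vaporize at 100 °C): 261.6 × 2264.0 = 592262 J
q5 (heat steam 100.0→115.6 °C): 261.6 × 1.99 × 15.6 = 8121 J
Total: 4759 + 88421 + 109610 + 592262 + 8121 = 803173 J = 803 kJ

q = 803 kJ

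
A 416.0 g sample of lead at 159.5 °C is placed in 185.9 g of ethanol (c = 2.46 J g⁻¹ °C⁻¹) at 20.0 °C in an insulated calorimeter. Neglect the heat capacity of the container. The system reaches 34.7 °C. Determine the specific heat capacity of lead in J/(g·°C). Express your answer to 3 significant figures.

q_gained = (185.9 × 2.46) × (34.7 − 20.0) = 6723 J
q_lost = 416.0 × c × (159.5 − 34.7) = 51916.8 c
Set equal: c = 6723 / 51916.8 = 0.129 J/(g·°C)

c = 0.129 J/(g·°C)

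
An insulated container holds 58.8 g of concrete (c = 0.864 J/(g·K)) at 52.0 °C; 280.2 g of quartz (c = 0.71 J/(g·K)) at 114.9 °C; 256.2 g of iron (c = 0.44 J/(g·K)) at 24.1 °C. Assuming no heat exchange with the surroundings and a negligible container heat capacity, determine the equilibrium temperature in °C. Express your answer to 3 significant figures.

Σ mᵢcᵢ(T − Tᵢ) = 0  ⇒  T = Σ mᵢcᵢTᵢ / Σ mᵢcᵢ
Σ mᵢcᵢ = 58.8×0.864 + 280.2×0.71 + 256.2×0.44 = 362.4732
Σ mᵢcᵢTᵢ = 50.8032×52.0 + 198.942×114.9 + 112.728×24.1 = 28217
T = 28217 / 362.4732 = 77.846 °C

T_f = 77.8 °C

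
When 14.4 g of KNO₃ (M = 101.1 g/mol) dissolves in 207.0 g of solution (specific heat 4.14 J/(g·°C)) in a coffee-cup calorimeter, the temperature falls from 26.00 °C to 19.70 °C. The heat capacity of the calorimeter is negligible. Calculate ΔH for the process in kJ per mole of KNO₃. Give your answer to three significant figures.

|ΔT| = |19.70 − 26.00| = 6.30 °C
|q_surr| = (207.0 × 4.14) × 6.30 = 856.98 × 6.30 = 5399 J
n(KNO₃) = 14.4 / 101.1 = 0.1424 mol
Temperature fell, so q_rxn = +|q_surr| = 5.399 kJ
ΔH = q_rxn / n = 37.91 kJ/mol

ΔH = 37.9 kJ/mol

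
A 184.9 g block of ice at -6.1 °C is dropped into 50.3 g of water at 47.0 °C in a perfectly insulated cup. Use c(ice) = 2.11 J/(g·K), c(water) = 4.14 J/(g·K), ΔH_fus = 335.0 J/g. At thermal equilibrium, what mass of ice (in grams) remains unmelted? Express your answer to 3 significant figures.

m_ice remaining = 163 g

Heat to warm all ice to 0 °C: 184.9×2.11×6.1 = 2379.8 J
Heat released by water cooling to 0 °C: 50.3×4.14×47.0 = 9787.4 J
9787.4 J < 2379.8 + 184.9×335.0 = 64321.3 J, so not all ice melts; final T = 0 °C.
Heat left for melting: 9787.4 − 2379.8 = 7407.6 J
Mass melted = 7407.6 / 335.0 = 22.11 g
Ice remaining = 184.9 − 22.11 = 162.79 g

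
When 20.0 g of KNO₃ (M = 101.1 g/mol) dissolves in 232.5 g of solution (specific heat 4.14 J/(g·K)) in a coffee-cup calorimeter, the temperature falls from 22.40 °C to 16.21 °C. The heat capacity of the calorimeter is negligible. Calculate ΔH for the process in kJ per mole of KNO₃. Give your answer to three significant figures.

ΔH = 30.1 kJ/mol

|ΔT| = |16.21 − 22.40| = 6.19 °C
|q_surr| = (232.5 × 4.14) × 6.19 = 962.55 × 6.19 = 5958 J
n(KNO₃) = 20.0 / 101.1 = 0.1978 mol
Temperature fell, so q_rxn = +|q_surr| = 5.958 kJ
ΔH = q_rxn / n = 30.12 kJ/mol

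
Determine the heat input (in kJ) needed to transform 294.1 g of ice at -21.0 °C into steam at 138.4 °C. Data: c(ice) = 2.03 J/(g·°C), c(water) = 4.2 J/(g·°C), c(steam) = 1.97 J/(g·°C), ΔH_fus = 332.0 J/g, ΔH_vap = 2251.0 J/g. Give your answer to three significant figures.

q1 (heat ice -21.0→0.0 °C): 294.1 × 2.03 × 21.0 = 12537 J
q2 (melt at 0 °C): 294.1 × 332.0 = 97641 J
q3 (heat water 0.0→100.0 °C): 294.1 × 4.2 × 100.0 = 123522 J
q4 (vaporize at 100 °C): 294.1 × 2251.0 = 662019 J
q5 (heat steam 100.0→138.4 °C): 294.1 × 1.97 × 38.4 = 22248 J
Total: 12537 + 97641 + 123522 + 662019 + 22248 = 917967 J = 918 kJ

q = 918 kJ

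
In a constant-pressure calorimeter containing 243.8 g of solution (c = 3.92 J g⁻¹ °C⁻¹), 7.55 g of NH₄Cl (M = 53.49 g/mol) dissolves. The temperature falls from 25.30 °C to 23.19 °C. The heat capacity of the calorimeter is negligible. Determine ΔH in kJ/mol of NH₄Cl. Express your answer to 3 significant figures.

ΔH = 14.3 kJ/mol

|ΔT| = |23.19 − 25.30| = 2.11 °C
|q_surr| = (243.8 × 3.92) × 2.11 = 955.696 × 2.11 = 2017 J
n(NH₄Cl) = 7.55 / 53.49 = 0.1411 mol
Temperature fell, so q_rxn = +|q_surr| = 2.017 kJ
ΔH = q_rxn / n = 14.29 kJ/mol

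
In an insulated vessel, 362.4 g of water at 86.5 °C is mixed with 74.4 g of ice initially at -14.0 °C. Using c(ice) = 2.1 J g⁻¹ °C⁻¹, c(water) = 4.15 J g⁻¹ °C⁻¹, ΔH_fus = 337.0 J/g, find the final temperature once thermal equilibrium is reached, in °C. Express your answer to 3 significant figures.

Heat to bring ice to 0 °C and melt it: q₁ = 74.4×2.1×14.0 + 74.4×337.0 = 27260 J
Heat the water can supply cooling to 0 °C: 362.4×4.15×86.5 = 130093 J > q₁, so all ice melts.
Energy balance: 362.4×4.15×(86.5 − T) = 27260 + 74.4×4.15×(T − 0)
1503.96(86.5 − T) = 27260 + 308.76 T
130093 − 27260 = 1812.72 T
T = 102833 / 1812.72 = 56.73 °C

T_f = 56.7 °C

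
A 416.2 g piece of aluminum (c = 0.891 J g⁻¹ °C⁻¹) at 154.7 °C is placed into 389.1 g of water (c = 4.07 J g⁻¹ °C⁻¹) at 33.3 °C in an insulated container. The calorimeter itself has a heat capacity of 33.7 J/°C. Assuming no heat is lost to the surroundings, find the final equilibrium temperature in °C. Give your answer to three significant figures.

T_f = 55.9 °C

Heat lost by aluminum = heat gained by water + calorimeter.
(416.2)(0.891)(154.7 − T) = [(389.1)(4.07) + 33.7](T − 33.3)
370.8342 (154.7 − T) = 1617.337 (T − 33.3)
57368 − 370.8342 T = 1617.337 T − 53857
111225 = 1988.1712 T
T = 55.94 °C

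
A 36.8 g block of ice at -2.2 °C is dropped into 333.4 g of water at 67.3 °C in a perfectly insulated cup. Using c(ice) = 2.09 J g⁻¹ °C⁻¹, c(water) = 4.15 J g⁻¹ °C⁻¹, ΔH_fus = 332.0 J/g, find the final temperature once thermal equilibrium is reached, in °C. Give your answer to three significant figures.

T_f = 52.5 °C

Heat to bring ice to 0 °C and melt it: q₁ = 36.8×2.09×2.2 + 36.8×332.0 = 12387 J
Heat the water can supply cooling to 0 °C: 333.4×4.15×67.3 = 93117.0 J > q₁, so all ice melts.
Energy balance: 333.4×4.15×(67.3 − T) = 12387 + 36.8×4.15×(T − 0)
1383.61(67.3 − T) = 12387 + 152.72 T
93117.0 − 12387 = 1536.33 T
T = 80730.0 / 1536.33 = 52.547 °C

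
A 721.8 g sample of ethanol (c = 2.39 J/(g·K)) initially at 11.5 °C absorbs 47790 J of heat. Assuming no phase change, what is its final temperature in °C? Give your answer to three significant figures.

ΔT = q / (m c) = 47790 / (721.8 × 2.39) = 27.70 °C
T_f = 11.5 + 27.70 = 39.20 °C

T_f = 39.2 °C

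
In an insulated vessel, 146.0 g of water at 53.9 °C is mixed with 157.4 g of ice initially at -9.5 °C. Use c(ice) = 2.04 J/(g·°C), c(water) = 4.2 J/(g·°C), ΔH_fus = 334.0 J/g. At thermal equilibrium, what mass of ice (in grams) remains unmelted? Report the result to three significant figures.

Heat to warm all ice to 0 °C: 157.4×2.04×9.5 = 3050.4 J
Heat released by water cooling to 0 °C: 146.0×4.2×53.9 = 33051 J
33051 J < 3050.4 + 157.4×334.0 = 55622.0 J, so not all ice melts; final T = 0 °C.
Heat left for melting: 33051 − 3050.4 = 30000.6 J
Mass melted = 30000.6 / 334.0 = 89.82 g
Ice remaining = 157.4 − 89.82 = 67.58 g

m_ice remaining = 67.6 g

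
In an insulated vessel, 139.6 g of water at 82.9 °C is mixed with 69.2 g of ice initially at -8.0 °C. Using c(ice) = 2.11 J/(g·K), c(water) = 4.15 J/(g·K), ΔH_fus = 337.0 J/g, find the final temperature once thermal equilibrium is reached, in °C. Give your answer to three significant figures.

T_f = 27.2 °C

Heat to bring ice to 0 °C and melt it: q₁ = 69.2×2.11×8.0 + 69.2×337.0 = 24488 J
Heat the water can supply cooling to 0 °C: 139.6×4.15×82.9 = 48027.3 J > q₁, so all ice melts.
Energy balance: 139.6×4.15×(82.9 − T) = 24488 + 69.2×4.15×(T − 0)
579.34(82.9 − T) = 24488 + 287.18 T
48027.3 − 24488 = 866.52 T
T = 23539.3 / 866.52 = 27.17 °C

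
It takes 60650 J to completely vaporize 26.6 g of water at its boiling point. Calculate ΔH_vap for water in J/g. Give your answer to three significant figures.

ΔH_vap = q / m = 60650 / 26.6 = 2280 J/g

ΔH_vap = 2280 J/g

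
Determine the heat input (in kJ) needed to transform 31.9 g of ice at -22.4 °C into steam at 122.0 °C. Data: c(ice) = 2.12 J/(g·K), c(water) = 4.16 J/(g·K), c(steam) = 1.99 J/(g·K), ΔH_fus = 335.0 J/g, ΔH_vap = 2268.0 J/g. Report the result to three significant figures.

q = 99.2 kJ

q1 (heat ice -22.4→0.0 °C): 31.9 × 2.12 × 22.4 = 1515 J
q2 (melt at 0 °C): 31.9 × 335.0 = 10687 J
q3 (heat water 0.0→100.0 °C): 31.9 × 4.16 × 100.0 = 13270 J
q4 (vaporize at 100 °C): 31.9 × 2268.0 = 72349 J
q5 (heat steam 100.0→122.0 °C): 31.9 × 1.99 × 22.0 = 1397 J
Total: 1515 + 10687 + 13270 + 72349 + 1397 = 99218 J = 99.2 kJ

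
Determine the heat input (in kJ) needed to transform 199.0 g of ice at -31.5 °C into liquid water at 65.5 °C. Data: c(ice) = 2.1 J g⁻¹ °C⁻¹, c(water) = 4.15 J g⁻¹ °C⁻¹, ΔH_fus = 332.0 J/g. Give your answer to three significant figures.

q = 133 kJ

q1 (heat ice -31.5→0.0 °C): 199.0 × 2.1 × 31.5 = 13164 J
q2 (melt at 0 °C): 199.0 × 332.0 = 66068 J
q3 (heat water 0.0→65.5 °C): 199.0 × 4.15 × 65.5 = 54093 J
Total: 13164 + 66068 + 54093 = 133325 J = 133 kJ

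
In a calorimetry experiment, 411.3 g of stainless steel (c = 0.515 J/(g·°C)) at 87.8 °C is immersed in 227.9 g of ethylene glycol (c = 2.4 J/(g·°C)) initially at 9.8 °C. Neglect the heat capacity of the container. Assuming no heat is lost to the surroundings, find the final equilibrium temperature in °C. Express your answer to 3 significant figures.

T_f = 31.6 °C

Heat lost by stainless steel = heat gained by ethylene glycol.
(411.3)(0.515)(87.8 − T) = (227.9)(2.4)(T − 9.8)
211.8195 (87.8 − T) = 546.96 (T − 9.8)
18598 − 211.8195 T = 546.96 T − 5360.2
23958.2 = 758.7795 T
T = 31.57 °C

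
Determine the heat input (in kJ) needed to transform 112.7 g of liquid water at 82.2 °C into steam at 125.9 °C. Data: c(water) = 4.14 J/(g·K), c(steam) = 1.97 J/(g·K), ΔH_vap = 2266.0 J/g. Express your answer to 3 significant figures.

q1 (heat water 82.2→100.0 °C): 112.7 × 4.14 × 17.8 = 8305 J
q2 (vaporize at 100 °C): 112.7 × 2266.0 = 255378 J
q3 (heat steam 100.0→125.9 °C): 112.7 × 1.97 × 25.9 = 5750 J
Total: 8305 + 255378 + 5750 = 269433 J = 269 kJ

q = 269 kJ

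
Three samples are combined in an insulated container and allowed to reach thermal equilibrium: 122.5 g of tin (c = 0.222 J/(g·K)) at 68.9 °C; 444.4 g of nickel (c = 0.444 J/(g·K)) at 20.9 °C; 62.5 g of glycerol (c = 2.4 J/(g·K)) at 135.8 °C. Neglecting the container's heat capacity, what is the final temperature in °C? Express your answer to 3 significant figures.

T_f = 70.4 °C

Σ mᵢcᵢ(T − Tᵢ) = 0  ⇒  T = Σ mᵢcᵢTᵢ / Σ mᵢcᵢ
Σ mᵢcᵢ = 122.5×0.222 + 444.4×0.444 + 62.5×2.4 = 374.5086
Σ mᵢcᵢTᵢ = 27.195×68.9 + 197.3136×20.9 + 150×135.8 = 26368
T = 26368 / 374.5086 = 70.41 °C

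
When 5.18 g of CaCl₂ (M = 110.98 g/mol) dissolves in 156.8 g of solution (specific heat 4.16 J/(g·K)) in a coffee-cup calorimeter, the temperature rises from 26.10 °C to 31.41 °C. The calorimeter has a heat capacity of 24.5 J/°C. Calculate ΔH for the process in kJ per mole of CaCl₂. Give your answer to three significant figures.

|ΔT| = |31.41 − 26.10| = 5.31 °C
|q_surr| = (156.8 × 4.16 + 24.5) × 5.31 = 676.788 × 5.31 = 3594 J
n(CaCl₂) = 5.18 / 110.98 = 0.04668 mol
Temperature rose, so q_rxn = −|q_surr| = -3.594 kJ
ΔH = q_rxn / n = -76.99 kJ/mol

ΔH = -77.0 kJ/mol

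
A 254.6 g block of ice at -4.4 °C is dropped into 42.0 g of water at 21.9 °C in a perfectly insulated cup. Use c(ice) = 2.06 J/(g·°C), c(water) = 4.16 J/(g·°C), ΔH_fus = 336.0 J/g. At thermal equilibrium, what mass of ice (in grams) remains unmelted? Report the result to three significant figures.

m_ice remaining = 250 g

Heat to warm all ice to 0 °C: 254.6×2.06×4.4 = 2307.7 J
Heat released by water cooling to 0 °C: 42.0×4.16×21.9 = 3826.4 J
3826.4 J < 2307.7 + 254.6×336.0 = 87853.3 J, so not all ice melts; final T = 0 °C.
Heat left for melting: 3826.4 − 2307.7 = 1518.7 J
Mass melted = 1518.7 / 336.0 = 4.520 g
Ice remaining = 254.6 − 4.520 = 250.080 g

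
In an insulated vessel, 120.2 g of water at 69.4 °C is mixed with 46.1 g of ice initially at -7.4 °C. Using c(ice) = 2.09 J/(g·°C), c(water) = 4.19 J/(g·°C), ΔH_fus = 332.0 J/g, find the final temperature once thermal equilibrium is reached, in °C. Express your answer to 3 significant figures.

Heat to bring ice to 0 °C and melt it: q₁ = 46.1×2.09×7.4 + 46.1×332.0 = 16018 J
Heat the water can supply cooling to 0 °C: 120.2×4.19×69.4 = 34952.5 J > q₁, so all ice melts.
Energy balance: 120.2×4.19×(69.4 − T) = 16018 + 46.1×4.19×(T − 0)
503.638(69.4 − T) = 16018 + 193.159 T
34952.5 − 16018 = 696.797 T
T = 18934.5 / 696.797 = 27.17 °C

T_f = 27.2 °C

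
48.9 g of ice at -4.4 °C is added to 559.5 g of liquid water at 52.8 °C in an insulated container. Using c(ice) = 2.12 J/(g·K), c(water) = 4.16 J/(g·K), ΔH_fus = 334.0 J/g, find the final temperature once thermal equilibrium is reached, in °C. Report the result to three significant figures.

T_f = 41.9 °C

Heat to bring ice to 0 °C and melt it: q₁ = 48.9×2.12×4.4 + 48.9×334.0 = 16789 J
Heat the water can supply cooling to 0 °C: 559.5×4.16×52.8 = 122893 J > q₁, so all ice melts.
Energy balance: 559.5×4.16×(52.8 − T) = 16789 + 48.9×4.16×(T − 0)
2327.52(52.8 − T) = 16789 + 203.424 T
122893 − 16789 = 2530.944 T
T = 106104 / 2530.944 = 41.92 °C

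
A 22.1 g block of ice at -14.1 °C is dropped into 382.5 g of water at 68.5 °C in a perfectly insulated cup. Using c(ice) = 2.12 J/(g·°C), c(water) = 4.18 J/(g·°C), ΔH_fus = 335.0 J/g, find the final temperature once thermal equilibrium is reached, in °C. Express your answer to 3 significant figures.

T_f = 60.0 °C

Heat to bring ice to 0 °C and melt it: q₁ = 22.1×2.12×14.1 + 22.1×335.0 = 8064.1 J
Heat the water can supply cooling to 0 °C: 382.5×4.18×68.5 = 109521 J > q₁, so all ice melts.
Energy balance: 382.5×4.18×(68.5 − T) = 8064.1 + 22.1×4.18×(T − 0)
1598.85(68.5 − T) = 8064.1 + 92.378 T
109521 − 8064.1 = 1691.228 T
T = 101456.9 / 1691.228 = 59.99 °C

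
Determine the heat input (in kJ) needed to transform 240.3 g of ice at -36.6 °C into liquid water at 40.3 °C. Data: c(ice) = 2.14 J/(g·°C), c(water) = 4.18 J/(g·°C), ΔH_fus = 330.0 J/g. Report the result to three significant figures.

q = 139 kJ

q1 (heat ice -36.6→0.0 °C): 240.3 × 2.14 × 36.6 = 18821 J
q2 (melt at 0 °C): 240.3 × 330.0 = 79299 J
q3 (heat water 0.0→40.3 °C): 240.3 × 4.18 × 40.3 = 40479 J
Total: 18821 + 79299 + 40479 = 138599 J = 139 kJ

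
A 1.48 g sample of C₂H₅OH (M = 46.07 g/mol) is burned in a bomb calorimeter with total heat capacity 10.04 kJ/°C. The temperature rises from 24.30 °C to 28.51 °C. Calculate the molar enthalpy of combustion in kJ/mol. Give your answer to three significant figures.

ΔH = -1320 kJ/mol

ΔT = 28.51 − 24.30 = 4.21 °C
q_cal = C_cal × ΔT = 10.04 × 4.21 = 42.2684 kJ
n = 1.48 / 46.07 = 0.03213 mol
q_rxn = −q_cal = -42.2684 kJ
ΔH = -42.2684 / 0.03213 = -1316 kJ/mol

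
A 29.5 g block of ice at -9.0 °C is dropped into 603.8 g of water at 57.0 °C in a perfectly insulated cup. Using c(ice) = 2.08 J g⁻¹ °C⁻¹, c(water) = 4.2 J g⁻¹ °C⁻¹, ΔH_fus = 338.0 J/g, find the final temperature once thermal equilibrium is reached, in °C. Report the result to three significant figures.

Heat to bring ice to 0 °C and melt it: q₁ = 29.5×2.08×9.0 + 29.5×338.0 = 10523 J
Heat the water can supply cooling to 0 °C: 603.8×4.2×57.0 = 144550 J > q₁, so all ice melts.
Energy balance: 603.8×4.2×(57.0 − T) = 10523 + 29.5×4.2×(T − 0)
2535.96(57.0 − T) = 10523 + 123.9 T
144550 − 10523 = 2659.86 T
T = 134027 / 2659.86 = 50.39 °C

T_f = 50.4 °C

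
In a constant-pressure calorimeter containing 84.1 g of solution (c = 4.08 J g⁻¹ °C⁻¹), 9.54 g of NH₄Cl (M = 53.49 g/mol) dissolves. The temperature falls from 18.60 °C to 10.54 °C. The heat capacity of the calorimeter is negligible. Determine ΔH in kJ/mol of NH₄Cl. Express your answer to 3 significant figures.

|ΔT| = |10.54 − 18.60| = 8.06 °C
|q_surr| = (84.1 × 4.08) × 8.06 = 343.128 × 8.06 = 2766 J
n(NH₄Cl) = 9.54 / 53.49 = 0.1784 mol
Temperature fell, so q_rxn = +|q_surr| = 2.766 kJ
ΔH = q_rxn / n = 15.50 kJ/mol

ΔH = 15.5 kJ/mol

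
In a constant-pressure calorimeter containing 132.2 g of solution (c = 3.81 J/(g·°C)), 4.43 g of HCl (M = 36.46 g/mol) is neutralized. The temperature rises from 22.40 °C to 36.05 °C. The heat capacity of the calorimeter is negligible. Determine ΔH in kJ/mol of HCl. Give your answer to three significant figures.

ΔH = -56.6 kJ/mol

|ΔT| = |36.05 − 22.40| = 13.65 °C
|q_surr| = (132.2 × 3.81) × 13.65 = 503.682 × 13.65 = 6875 J
n(HCl) = 4.43 / 36.46 = 0.1215 mol
Temperature rose, so q_rxn = −|q_surr| = -6.875 kJ
ΔH = q_rxn / n = -56.58 kJ/mol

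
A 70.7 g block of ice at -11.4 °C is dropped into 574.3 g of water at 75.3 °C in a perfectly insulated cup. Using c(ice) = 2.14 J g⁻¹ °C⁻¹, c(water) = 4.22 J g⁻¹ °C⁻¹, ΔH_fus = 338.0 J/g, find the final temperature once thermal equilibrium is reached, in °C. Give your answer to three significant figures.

Heat to bring ice to 0 °C and melt it: q₁ = 70.7×2.14×11.4 + 70.7×338.0 = 25621 J
Heat the water can supply cooling to 0 °C: 574.3×4.22×75.3 = 182493 J > q₁, so all ice melts.
Energy balance: 574.3×4.22×(75.3 − T) = 25621 + 70.7×4.22×(T − 0)
2423.546(75.3 − T) = 25621 + 298.354 T
182493 − 25621 = 2721.900 T
T = 156872 / 2721.900 = 57.63 °C

T_f = 57.6 °C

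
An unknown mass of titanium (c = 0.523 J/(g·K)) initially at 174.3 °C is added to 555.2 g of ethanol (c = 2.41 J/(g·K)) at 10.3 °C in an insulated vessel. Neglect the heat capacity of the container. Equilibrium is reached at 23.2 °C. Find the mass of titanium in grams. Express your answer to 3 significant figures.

m = 218 g

q_gained = (555.2 × 2.41) × (23.2 − 10.3) = 17260 J
q_lost = m × 0.523 × (174.3 − 23.2) = 79.0253 m
m = 17260 / 79.0253 = 218 g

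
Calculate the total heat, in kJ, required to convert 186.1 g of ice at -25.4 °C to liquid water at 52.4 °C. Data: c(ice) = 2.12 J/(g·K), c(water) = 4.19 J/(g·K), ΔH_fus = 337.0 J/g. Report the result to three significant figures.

q = 114 kJ

q1 (heat ice -25.4→0.0 °C): 186.1 × 2.12 × 25.4 = 10021 J
q2 (melt at 0 °C): 186.1 × 337.0 = 62716 J
q3 (heat water 0.0→52.4 °C): 186.1 × 4.19 × 52.4 = 40859 J
Total: 10021 + 62716 + 40859 = 113596 J = 114 kJ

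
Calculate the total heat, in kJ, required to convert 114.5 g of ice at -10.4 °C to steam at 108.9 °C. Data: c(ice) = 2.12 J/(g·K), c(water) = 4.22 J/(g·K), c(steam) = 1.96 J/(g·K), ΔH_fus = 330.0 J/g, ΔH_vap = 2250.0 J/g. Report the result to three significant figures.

q1 (heat ice -10.4→0.0 °C): 114.5 × 2.12 × 10.4 = 2524 J
q2 (melt at 0 °C): 114.5 × 330.0 = 37785 J
q3 (heat water 0.0→100.0 °C): 114.5 × 4.22 × 100.0 = 48319 J
q4 (vaporize at 100 °C): 114.5 × 2250.0 = 257625 J
q5 (heat steam 100.0→108.9 °C): 114.5 × 1.96 × 8.9 = 1997 J
Total: 2524 + 37785 + 48319 + 257625 + 1997 = 348250 J = 348 kJ

q = 348 kJ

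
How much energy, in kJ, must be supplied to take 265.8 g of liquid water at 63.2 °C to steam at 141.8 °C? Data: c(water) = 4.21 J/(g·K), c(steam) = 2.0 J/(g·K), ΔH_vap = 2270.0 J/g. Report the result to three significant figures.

q = 667 kJ

q1 (heat water 63.2→100.0 °C): 265.8 × 4.21 × 36.8 = 41180 J
q2 (vaporize at 100 °C): 265.8 × 2270.0 = 603366 J
q3 (heat steam 100.0→141.8 °C): 265.8 × 2.0 × 41.8 = 22221 J
Total: 41180 + 603366 + 22221 = 666767 J = 667 kJ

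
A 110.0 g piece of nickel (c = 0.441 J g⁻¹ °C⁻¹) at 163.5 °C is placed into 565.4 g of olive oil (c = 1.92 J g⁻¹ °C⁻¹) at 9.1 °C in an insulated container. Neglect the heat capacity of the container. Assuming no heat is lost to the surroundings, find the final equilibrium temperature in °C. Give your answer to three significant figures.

Heat lost by nickel = heat gained by olive oil.
(110.0)(0.441)(163.5 − T) = (565.4)(1.92)(T − 9.1)
48.51 (163.5 − T) = 1085.568 (T − 9.1)
7931.4 − 48.51 T = 1085.568 T − 9878.7
17810.1 = 1134.078 T
T = 15.70 °C

T_f = 15.7 °C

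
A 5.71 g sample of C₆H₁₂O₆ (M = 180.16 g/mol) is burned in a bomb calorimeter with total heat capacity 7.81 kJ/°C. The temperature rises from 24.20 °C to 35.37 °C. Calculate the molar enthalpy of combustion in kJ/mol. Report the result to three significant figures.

ΔH = -2750 kJ/mol

ΔT = 35.37 − 24.20 = 11.17 °C
q_cal = C_cal × ΔT = 7.81 × 11.17 = 87.2377 kJ
n = 5.71 / 180.16 = 0.03169 mol
q_rxn = −q_cal = -87.2377 kJ
ΔH = -87.2377 / 0.03169 = -2753 kJ/mol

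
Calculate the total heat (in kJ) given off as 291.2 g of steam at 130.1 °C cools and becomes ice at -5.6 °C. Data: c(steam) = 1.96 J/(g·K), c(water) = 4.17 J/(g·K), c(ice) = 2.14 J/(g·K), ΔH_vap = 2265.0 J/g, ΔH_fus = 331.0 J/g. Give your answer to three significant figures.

q1 (cool steam 130.1→100 °C): 291.2 × 1.96 × 30.1 = 17180 J
q2 (condense at 100 °C): 291.2 × 2265.0 = 659568 J
q3 (cool water 100→0 °C): 291.2 × 4.17 × 100.0 = 121430 J
q4 (freeze at 0 °C): 291.2 × 331.0 = 96387 J
q5 (cool ice 0→-5.6 °C): 291.2 × 2.14 × 5.6 = 3490 J
Total: 17180 + 659568 + 121430 + 96387 + 3490 = 898055 J = 898 kJ

q = 898 kJ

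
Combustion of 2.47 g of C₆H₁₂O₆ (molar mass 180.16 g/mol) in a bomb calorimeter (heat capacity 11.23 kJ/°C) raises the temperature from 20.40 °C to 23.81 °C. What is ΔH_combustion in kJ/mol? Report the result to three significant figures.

ΔH = -2790 kJ/mol

ΔT = 23.81 − 20.40 = 3.41 °C
q_cal = C_cal × ΔT = 11.23 × 3.41 = 38.2943 kJ
n = 2.47 / 180.16 = 0.01371 mol
q_rxn = −q_cal = -38.2943 kJ
ΔH = -38.2943 / 0.01371 = -2793 kJ/mol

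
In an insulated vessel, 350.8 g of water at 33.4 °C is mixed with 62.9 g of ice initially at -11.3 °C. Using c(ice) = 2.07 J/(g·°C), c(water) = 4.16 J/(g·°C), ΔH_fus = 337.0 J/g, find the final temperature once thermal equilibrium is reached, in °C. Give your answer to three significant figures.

Heat to bring ice to 0 °C and melt it: q₁ = 62.9×2.07×11.3 + 62.9×337.0 = 22669 J
Heat the water can supply cooling to 0 °C: 350.8×4.16×33.4 = 48741.6 J > q₁, so all ice melts.
Energy balance: 350.8×4.16×(33.4 − T) = 22669 + 62.9×4.16×(T − 0)
1459.328(33.4 − T) = 22669 + 261.664 T
48741.6 − 22669 = 1720.992 T
T = 26072.6 / 1720.992 = 15.1498 °C

T_f = 15.1 °C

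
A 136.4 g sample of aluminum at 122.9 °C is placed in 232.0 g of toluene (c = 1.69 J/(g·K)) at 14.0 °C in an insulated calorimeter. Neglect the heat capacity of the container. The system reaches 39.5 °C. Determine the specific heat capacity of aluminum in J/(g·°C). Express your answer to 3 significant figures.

q_gained = (232.0 × 1.69) × (39.5 − 14.0) = 9998 J
q_lost = 136.4 × c × (122.9 − 39.5) = 11375.76 c
Set equal: c = 9998 / 11375.76 = 0.879 J/(g·°C)

c = 0.879 J/(g·°C)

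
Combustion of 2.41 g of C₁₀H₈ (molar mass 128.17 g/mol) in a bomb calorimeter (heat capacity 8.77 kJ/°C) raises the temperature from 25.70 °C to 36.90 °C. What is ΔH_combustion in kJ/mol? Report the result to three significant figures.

ΔH = -5220 kJ/mol

ΔT = 36.90 − 25.70 = 11.20 °C
q_cal = C_cal × ΔT = 8.77 × 11.20 = 98.224 kJ
n = 2.41 / 128.17 = 0.01880 mol
q_rxn = −q_cal = -98.224 kJ
ΔH = -98.224 / 0.01880 = -5224.7 kJ/mol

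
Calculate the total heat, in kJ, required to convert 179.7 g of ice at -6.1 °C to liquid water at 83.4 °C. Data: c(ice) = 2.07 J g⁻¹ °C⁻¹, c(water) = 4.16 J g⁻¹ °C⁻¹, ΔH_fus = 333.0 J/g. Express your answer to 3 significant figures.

q = 124 kJ

q1 (heat ice -6.1→0.0 °C): 179.7 × 2.07 × 6.1 = 2269 J
q2 (melt at 0 °C): 179.7 × 333.0 = 59840 J
q3 (heat water 0.0→83.4 °C): 179.7 × 4.16 × 83.4 = 62346 J
Total: 2269 + 59840 + 62346 = 124455 J = 124 kJ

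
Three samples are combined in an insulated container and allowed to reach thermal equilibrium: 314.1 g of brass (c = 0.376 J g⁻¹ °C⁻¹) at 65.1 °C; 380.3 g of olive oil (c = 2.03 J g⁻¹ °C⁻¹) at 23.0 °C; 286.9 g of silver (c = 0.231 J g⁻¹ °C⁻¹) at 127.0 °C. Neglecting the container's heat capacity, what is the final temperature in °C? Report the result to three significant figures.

Σ mᵢcᵢ(T − Tᵢ) = 0  ⇒  T = Σ mᵢcᵢTᵢ / Σ mᵢcᵢ
Σ mᵢcᵢ = 314.1×0.376 + 380.3×2.03 + 286.9×0.231 = 956.3845
Σ mᵢcᵢTᵢ = 118.1016×65.1 + 772.009×23.0 + 66.2739×127.0 = 33861
T = 33861 / 956.3845 = 35.41 °C

T_f = 35.4 °C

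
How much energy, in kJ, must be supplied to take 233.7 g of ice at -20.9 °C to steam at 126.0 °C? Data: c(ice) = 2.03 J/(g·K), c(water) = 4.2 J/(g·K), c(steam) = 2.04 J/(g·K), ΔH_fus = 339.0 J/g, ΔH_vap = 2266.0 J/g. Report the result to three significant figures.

q1 (heat ice -20.9→0.0 °C): 233.7 × 2.03 × 20.9 = 9915 J
q2 (melt at 0 °C): 233.7 × 339.0 = 79224 J
q3 (heat water 0.0→100.0 °C): 233.7 × 4.2 × 100.0 = 98154 J
q4 (vaporize at 100 °C): 233.7 × 2266.0 = 529564 J
q5 (heat steam 100.0→126.0 °C): 233.7 × 2.04 × 26.0 = 12395 J
Total: 9915 + 79224 + 98154 + 529564 + 12395 = 729252 J = 729 kJ

q = 729 kJ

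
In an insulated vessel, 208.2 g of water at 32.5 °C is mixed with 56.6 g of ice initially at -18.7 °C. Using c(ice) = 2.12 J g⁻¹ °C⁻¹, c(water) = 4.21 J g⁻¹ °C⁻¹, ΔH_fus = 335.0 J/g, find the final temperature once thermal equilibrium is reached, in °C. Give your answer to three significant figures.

T_f = 6.53 °C

Heat to bring ice to 0 °C and melt it: q₁ = 56.6×2.12×18.7 + 56.6×335.0 = 21205 J
Heat the water can supply cooling to 0 °C: 208.2×4.21×32.5 = 28487.0 J > q₁, so all ice melts.
Energy balance: 208.2×4.21×(32.5 − T) = 21205 + 56.6×4.21×(T − 0)
876.522(32.5 − T) = 21205 + 238.286 T
28487.0 − 21205 = 1114.808 T
T = 7282.0 / 1114.808 = 6.532 °C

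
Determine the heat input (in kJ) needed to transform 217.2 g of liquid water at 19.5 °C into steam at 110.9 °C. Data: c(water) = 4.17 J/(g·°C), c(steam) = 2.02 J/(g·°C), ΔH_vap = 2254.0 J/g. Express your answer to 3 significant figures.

q = 567 kJ

q1 (heat water 19.5→100.0 °C): 217.2 × 4.17 × 80.5 = 72911 J
q2 (vaporize at 100 °C): 217.2 × 2254.0 = 489569 J
q3 (heat steam 100.0→110.9 °C): 217.2 × 2.02 × 10.9 = 4782 J
Total: 72911 + 489569 + 4782 = 567262 J = 567 kJ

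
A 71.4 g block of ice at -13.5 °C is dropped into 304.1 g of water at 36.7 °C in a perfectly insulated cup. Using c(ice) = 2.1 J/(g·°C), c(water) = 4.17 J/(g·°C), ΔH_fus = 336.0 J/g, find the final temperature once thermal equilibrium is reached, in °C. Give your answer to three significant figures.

T_f = 13.1 °C

Heat to bring ice to 0 °C and melt it: q₁ = 71.4×2.1×13.5 + 71.4×336.0 = 26015 J
Heat the water can supply cooling to 0 °C: 304.1×4.17×36.7 = 46539.2 J > q₁, so all ice melts.
Energy balance: 304.1×4.17×(36.7 − T) = 26015 + 71.4×4.17×(T − 0)
1268.097(36.7 − T) = 26015 + 297.738 T
46539.2 − 26015 = 1565.835 T
T = 20524.2 / 1565.835 = 13.11 °C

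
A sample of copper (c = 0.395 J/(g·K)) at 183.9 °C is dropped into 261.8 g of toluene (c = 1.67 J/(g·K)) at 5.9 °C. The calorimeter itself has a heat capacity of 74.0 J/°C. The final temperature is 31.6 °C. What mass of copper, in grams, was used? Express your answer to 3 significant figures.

m = 218 g

q_gained = (261.8 × 1.67 + 74.0) × (31.6 − 5.9) = 13140 J
q_lost = m × 0.395 × (183.9 − 31.6) = 60.1585 m
m = 13140 / 60.1585 = 218 g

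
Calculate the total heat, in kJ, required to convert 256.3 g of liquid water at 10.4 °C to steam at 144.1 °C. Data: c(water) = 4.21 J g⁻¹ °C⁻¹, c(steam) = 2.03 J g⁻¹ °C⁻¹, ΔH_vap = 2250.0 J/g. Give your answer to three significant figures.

q = 696 kJ

q1 (heat water 10.4→100.0 °C): 256.3 × 4.21 × 89.6 = 96680 J
q2 (vaporize at 100 °C): 256.3 × 2250.0 = 576675 J
q3 (heat steam 100.0→144.1 °C): 256.3 × 2.03 × 44.1 = 22945 J
Total: 96680 + 576675 + 22945 = 696300 J = 696 kJ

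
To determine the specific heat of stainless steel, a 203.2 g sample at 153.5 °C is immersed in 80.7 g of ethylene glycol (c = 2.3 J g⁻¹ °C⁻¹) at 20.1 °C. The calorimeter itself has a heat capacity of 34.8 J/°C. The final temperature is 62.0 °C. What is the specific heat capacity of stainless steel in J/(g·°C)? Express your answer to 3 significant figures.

c = 0.497 J/(g·°C)

q_gained = (80.7 × 2.3 + 34.8) × (62.0 − 20.1) = 9235 J
q_lost = 203.2 × c × (153.5 − 62.0) = 18592.8 c
Set equal: c = 9235 / 18592.8 = 0.497 J/(g·°C)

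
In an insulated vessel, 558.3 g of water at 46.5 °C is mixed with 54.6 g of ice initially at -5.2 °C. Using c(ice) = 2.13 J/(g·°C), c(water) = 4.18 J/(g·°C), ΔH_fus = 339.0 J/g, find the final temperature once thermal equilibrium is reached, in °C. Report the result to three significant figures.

T_f = 34.9 °C

Heat to bring ice to 0 °C and melt it: q₁ = 54.6×2.13×5.2 + 54.6×339.0 = 19114 J
Heat the water can supply cooling to 0 °C: 558.3×4.18×46.5 = 108517 J > q₁, so all ice melts.
Energy balance: 558.3×4.18×(46.5 − T) = 19114 + 54.6×4.18×(T − 0)
2333.694(46.5 − T) = 19114 + 228.228 T
108517 − 19114 = 2561.922 T
T = 89403 / 2561.922 = 34.90 °C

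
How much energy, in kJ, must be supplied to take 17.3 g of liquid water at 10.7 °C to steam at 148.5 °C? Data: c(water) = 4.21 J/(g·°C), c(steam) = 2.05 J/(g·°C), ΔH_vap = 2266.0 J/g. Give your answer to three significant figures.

q = 47.4 kJ

q1 (heat water 10.7→100.0 °C): 17.3 × 4.21 × 89.3 = 6504 J
q2 (vaporize at 100 °C): 17.3 × 2266.0 = 39202 J
q3 (heat steam 100.0→148.5 °C): 17.3 × 2.05 × 48.5 = 1720 J
Total: 6504 + 39202 + 1720 = 47426 J = 47.4 kJ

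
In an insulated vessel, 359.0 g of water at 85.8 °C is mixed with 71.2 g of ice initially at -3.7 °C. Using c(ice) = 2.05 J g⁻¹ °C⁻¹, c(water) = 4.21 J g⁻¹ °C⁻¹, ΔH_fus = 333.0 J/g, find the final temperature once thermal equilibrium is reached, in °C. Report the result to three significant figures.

T_f = 58.2 °C

Heat to bring ice to 0 °C and melt it: q₁ = 71.2×2.05×3.7 + 71.2×333.0 = 24250 J
Heat the water can supply cooling to 0 °C: 359.0×4.21×85.8 = 129677 J > q₁, so all ice melts.
Energy balance: 359.0×4.21×(85.8 − T) = 24250 + 71.2×4.21×(T − 0)
1511.39(85.8 − T) = 24250 + 299.752 T
129677 − 24250 = 1811.142 T
T = 105427 / 1811.142 = 58.21 °C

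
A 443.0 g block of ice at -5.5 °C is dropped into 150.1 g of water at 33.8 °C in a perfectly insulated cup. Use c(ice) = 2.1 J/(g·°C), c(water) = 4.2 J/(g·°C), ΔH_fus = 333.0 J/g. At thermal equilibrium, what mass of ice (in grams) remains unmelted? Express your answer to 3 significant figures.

Heat to warm all ice to 0 °C: 443.0×2.1×5.5 = 5116.7 J
Heat released by water cooling to 0 °C: 150.1×4.2×33.8 = 21308 J
21308 J < 5116.7 + 443.0×333.0 = 152635.7 J, so not all ice melts; final T = 0 °C.
Heat left for melting: 21308 − 5116.7 = 16191.3 J
Mass melted = 16191.3 / 333.0 = 48.62 g
Ice remaining = 443.0 − 48.62 = 394.38 g

m_ice remaining = 394 g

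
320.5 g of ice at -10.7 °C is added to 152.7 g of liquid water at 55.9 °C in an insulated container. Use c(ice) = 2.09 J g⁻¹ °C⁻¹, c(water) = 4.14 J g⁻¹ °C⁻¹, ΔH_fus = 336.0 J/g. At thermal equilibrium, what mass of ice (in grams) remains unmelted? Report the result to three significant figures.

Heat to warm all ice to 0 °C: 320.5×2.09×10.7 = 7167.3 J
Heat released by water cooling to 0 °C: 152.7×4.14×55.9 = 35339 J
35339 J < 7167.3 + 320.5×336.0 = 114855.3 J, so not all ice melts; final T = 0 °C.
Heat left for melting: 35339 − 7167.3 = 28171.7 J
Mass melted = 28171.7 / 336.0 = 83.84 g
Ice remaining = 320.5 − 83.84 = 236.66 g

m_ice remaining = 237 g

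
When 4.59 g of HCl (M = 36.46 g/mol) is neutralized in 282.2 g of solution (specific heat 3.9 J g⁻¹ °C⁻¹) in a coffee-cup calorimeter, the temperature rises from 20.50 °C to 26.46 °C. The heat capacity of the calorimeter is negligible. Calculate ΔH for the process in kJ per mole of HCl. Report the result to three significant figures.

ΔH = -52.1 kJ/mol

|ΔT| = |26.46 − 20.50| = 5.96 °C
|q_surr| = (282.2 × 3.9) × 5.96 = 1100.58 × 5.96 = 6559 J
n(HCl) = 4.59 / 36.46 = 0.1259 mol
Temperature rose, so q_rxn = −|q_surr| = -6.559 kJ
ΔH = q_rxn / n = -52.10 kJ/mol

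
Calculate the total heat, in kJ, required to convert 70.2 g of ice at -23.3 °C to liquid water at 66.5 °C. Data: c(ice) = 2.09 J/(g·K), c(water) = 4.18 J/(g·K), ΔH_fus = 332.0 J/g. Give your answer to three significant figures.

q = 46.2 kJ

q1 (heat ice -23.3→0.0 °C): 70.2 × 2.09 × 23.3 = 3419 J
q2 (melt at 0 °C): 70.2 × 332.0 = 23306 J
q3 (heat water 0.0→66.5 °C): 70.2 × 4.18 × 66.5 = 19513 J
Total: 3419 + 23306 + 19513 = 46238 J = 46.2 kJ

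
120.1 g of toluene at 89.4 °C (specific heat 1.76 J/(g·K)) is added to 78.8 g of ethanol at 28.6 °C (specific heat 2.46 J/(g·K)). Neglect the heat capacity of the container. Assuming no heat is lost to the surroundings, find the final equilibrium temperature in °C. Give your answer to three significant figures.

Heat lost by toluene = heat gained by ethanol.
(120.1)(1.76)(89.4 − T) = (78.8)(2.46)(T − 28.6)
211.376 (89.4 − T) = 193.848 (T − 28.6)
18897 − 211.376 T = 193.848 T − 5544.1
24441.1 = 405.224 T
T = 60.32 °C

T_f = 60.3 °C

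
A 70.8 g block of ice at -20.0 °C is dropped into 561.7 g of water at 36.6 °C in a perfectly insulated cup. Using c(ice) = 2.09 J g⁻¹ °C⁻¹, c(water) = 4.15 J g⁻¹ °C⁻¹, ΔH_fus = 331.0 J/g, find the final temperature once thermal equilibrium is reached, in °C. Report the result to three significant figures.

Heat to bring ice to 0 °C and melt it: q₁ = 70.8×2.09×20.0 + 70.8×331.0 = 26394 J
Heat the water can supply cooling to 0 °C: 561.7×4.15×36.6 = 85316.6 J > q₁, so all ice melts.
Energy balance: 561.7×4.15×(36.6 − T) = 26394 + 70.8×4.15×(T − 0)
2331.055(36.6 − T) = 26394 + 293.82 T
85316.6 − 26394 = 2624.875 T
T = 58922.6 / 2624.875 = 22.448 °C

T_f = 22.4 °C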